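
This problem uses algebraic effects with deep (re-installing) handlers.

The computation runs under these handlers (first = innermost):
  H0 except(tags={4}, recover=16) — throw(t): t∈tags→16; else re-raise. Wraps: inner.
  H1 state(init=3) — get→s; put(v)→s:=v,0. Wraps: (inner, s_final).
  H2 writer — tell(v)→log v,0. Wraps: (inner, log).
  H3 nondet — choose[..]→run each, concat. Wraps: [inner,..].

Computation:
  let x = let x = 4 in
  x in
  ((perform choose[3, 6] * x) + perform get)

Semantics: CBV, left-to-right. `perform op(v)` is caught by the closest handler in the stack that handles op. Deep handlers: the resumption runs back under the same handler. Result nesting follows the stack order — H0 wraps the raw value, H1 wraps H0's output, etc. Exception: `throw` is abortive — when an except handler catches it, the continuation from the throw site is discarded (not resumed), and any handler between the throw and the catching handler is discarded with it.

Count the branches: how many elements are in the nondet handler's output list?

Step-by-step:
choose[3, 6] @ H3
  branch[0] choose=3:
    get @ H1 ⇒ 3
    H0 returns 15
    H1 returns (15, 3)
    H2 returns ((15, 3), ())
    H3 returns [((15, 3), ())]
  branch[1] choose=6:
    get @ H1 ⇒ 3
    H0 returns 27
    H1 returns (27, 3)
    H2 returns ((27, 3), ())
    H3 returns [((27, 3), ())]
= [((15, 3), ()), ((27, 3), ())]

Answer: 2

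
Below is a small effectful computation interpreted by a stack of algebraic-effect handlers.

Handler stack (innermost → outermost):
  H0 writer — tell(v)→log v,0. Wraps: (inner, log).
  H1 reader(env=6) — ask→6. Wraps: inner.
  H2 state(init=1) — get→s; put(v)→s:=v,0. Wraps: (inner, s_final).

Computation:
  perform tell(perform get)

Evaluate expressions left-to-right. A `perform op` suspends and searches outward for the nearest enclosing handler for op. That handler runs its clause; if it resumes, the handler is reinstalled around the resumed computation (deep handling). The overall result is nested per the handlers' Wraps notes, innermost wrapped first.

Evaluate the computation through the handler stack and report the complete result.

Answer: ((0, (1)), 1)

Step-by-step:
get @ H2 ⇒ 1
tell(1) @ H0 ⇒ log+=1
H0 returns (0, (1))
H1 returns (0, (1))
H2 returns ((0, (1)), 1)
= ((0, (1)), 1)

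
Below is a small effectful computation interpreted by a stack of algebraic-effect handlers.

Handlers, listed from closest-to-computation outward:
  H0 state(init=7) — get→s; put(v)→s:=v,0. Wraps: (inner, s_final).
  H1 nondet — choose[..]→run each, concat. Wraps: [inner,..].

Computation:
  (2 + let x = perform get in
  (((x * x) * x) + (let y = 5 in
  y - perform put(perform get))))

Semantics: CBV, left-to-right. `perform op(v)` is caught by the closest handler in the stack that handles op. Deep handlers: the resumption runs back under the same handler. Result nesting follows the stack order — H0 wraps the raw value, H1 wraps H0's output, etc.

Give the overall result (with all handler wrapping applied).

Answer: [(350, 7)]

Working:
get @ H0 ⇒ 7
get @ H0 ⇒ 7
put(7) @ H0 ⇒ s:=7
H0 returns (350, 7)
H1 returns [(350, 7)]
= [(350, 7)]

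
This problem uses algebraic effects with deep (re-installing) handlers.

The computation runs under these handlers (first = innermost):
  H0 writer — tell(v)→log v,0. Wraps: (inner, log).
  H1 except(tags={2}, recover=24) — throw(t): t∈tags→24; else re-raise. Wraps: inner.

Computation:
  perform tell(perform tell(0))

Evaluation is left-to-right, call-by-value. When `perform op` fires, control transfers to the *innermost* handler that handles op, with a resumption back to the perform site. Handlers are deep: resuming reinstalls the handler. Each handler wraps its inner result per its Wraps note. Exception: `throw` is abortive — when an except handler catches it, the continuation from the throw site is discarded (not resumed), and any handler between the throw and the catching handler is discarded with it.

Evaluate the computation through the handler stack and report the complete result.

Answer: (0, (0, 0))

Working:
tell(0) @ H0 ⇒ log+=0
tell(0) @ H0 ⇒ log+=0
H0 returns (0, (0, 0))
H1 returns (0, (0, 0))
= (0, (0, 0))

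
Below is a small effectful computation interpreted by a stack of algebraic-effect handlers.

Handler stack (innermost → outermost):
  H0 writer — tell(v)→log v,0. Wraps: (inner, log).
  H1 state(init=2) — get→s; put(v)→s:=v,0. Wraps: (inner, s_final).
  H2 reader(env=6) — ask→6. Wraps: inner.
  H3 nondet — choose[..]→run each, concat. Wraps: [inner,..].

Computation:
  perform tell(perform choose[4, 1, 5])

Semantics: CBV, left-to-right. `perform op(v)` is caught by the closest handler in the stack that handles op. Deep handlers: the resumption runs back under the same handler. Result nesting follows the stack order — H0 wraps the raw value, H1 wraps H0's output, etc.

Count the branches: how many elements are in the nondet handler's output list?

Answer: 3

Evaluation trace:
choose[4, 1, 5] @ H3
  branch[0] choose=4:
    tell(4) @ H0 ⇒ log+=4
    H0 returns (0, (4))
    H1 returns ((0, (4)), 2)
    H2 returns ((0, (4)), 2)
    H3 returns [((0, (4)), 2)]
  branch[1] choose=1:
    tell(1) @ H0 ⇒ log+=1
    H0 returns (0, (1))
    H1 returns ((0, (1)), 2)
    H2 returns ((0, (1)), 2)
    H3 returns [((0, (1)), 2)]
  branch[2] choose=5:
    tell(5) @ H0 ⇒ log+=5
    H0 returns (0, (5))
    H1 returns ((0, (5)), 2)
    H2 returns ((0, (5)), 2)
    H3 returns [((0, (5)), 2)]
= [((0, (4)), 2), ((0, (1)), 2), ((0, (5)), 2)]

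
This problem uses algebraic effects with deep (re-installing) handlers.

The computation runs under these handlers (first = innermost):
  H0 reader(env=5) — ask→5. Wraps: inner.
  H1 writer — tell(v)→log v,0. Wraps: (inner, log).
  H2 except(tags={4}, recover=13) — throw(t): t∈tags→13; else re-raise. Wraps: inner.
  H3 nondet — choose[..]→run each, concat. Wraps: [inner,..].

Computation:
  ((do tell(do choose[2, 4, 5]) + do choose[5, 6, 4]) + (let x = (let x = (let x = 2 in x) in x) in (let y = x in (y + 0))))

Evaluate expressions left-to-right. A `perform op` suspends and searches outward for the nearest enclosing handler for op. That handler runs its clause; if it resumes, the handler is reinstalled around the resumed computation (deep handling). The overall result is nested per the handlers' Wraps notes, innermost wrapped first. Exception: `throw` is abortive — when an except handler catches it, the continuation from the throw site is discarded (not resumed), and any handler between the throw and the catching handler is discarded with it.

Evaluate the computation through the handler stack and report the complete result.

Step-by-step:
choose[2, 4, 5] @ H3
  branch[0] choose=2:
    tell(2) @ H1 ⇒ log+=2
    choose[5, 6, 4] @ H3
      branch[0] choose=5:
        H0 returns 7
        H1 returns (7, (2))
        H2 returns (7, (2))
        H3 returns [(7, (2))]
      branch[1] choose=6:
        H0 returns 8
        H1 returns (8, (2))
        H2 returns (8, (2))
        H3 returns [(8, (2))]
      branch[2] choose=4:
        H0 returns 6
        H1 returns (6, (2))
        H2 returns (6, (2))
        H3 returns [(6, (2))]
  branch[1] choose=4:
    tell(4) @ H1 ⇒ log+=4
    choose[5, 6, 4] @ H3
      branch[0] choose=5:
        H0 returns 7
        H1 returns (7, (4))
        H2 returns (7, (4))
        H3 returns [(7, (4))]
      branch[1] choose=6:
        H0 returns 8
        H1 returns (8, (4))
        H2 returns (8, (4))
        H3 returns [(8, (4))]
      branch[2] choose=4:
        H0 returns 6
        H1 returns (6, (4))
        H2 returns (6, (4))
        H3 returns [(6, (4))]
  branch[2] choose=5:
    tell(5) @ H1 ⇒ log+=5
    choose[5, 6, 4] @ H3
      branch[0] choose=5:
        H0 returns 7
        H1 returns (7, (5))
        H2 returns (7, (5))
        H3 returns [(7, (5))]
      branch[1] choose=6:
        H0 returns 8
        H1 returns (8, (5))
        H2 returns (8, (5))
        H3 returns [(8, (5))]
      branch[2] choose=4:
        H0 returns 6
        H1 returns (6, (5))
        H2 returns (6, (5))
        H3 returns [(6, (5))]
= [(7, (2)), (8, (2)), (6, (2)), (7, (4)), (8, (4)), (6, (4)), (7, (5)), (8, (5)), (6, (5))]

Answer: [(7, (2)), (8, (2)), (6, (2)), (7, (4)), (8, (4)), (6, (4)), (7, (5)), (8, (5)), (6, (5))]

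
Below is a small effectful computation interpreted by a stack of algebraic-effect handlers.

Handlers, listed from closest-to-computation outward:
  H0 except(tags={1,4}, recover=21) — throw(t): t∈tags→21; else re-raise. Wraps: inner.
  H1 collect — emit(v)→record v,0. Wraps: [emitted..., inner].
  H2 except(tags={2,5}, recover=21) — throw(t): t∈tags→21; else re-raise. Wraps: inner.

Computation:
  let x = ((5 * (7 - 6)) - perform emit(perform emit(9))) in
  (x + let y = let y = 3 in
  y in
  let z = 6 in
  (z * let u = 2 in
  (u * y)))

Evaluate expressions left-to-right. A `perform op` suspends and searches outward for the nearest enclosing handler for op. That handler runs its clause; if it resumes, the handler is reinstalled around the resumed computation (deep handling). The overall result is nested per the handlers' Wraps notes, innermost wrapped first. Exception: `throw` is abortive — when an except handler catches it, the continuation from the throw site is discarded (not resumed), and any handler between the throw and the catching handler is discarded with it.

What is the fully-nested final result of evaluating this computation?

Step-by-step:
emit(9) @ H1 ⇒ out+=9
emit(0) @ H1 ⇒ out+=0
H0 returns 41
H1 returns [9, 0, 41]
H2 returns [9, 0, 41]
= [9, 0, 41]

Answer: [9, 0, 41]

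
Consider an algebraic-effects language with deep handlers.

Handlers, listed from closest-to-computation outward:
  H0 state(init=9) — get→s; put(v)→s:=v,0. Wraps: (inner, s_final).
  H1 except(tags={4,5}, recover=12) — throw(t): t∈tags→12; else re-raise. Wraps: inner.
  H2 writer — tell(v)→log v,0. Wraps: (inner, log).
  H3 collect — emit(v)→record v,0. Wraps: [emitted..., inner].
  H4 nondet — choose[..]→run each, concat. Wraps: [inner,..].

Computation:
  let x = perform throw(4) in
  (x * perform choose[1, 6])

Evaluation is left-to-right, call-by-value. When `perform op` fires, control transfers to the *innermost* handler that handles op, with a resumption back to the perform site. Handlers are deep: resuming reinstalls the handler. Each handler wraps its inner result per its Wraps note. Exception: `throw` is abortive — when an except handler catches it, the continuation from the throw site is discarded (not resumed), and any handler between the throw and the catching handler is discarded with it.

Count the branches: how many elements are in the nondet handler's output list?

Working:
throw(4) @ H1 caught ⇒ 12
H2 returns (12, ())
H3 returns [(12, ())]
H4 returns [[(12, ())]]
= [[(12, ())]]

Answer: 1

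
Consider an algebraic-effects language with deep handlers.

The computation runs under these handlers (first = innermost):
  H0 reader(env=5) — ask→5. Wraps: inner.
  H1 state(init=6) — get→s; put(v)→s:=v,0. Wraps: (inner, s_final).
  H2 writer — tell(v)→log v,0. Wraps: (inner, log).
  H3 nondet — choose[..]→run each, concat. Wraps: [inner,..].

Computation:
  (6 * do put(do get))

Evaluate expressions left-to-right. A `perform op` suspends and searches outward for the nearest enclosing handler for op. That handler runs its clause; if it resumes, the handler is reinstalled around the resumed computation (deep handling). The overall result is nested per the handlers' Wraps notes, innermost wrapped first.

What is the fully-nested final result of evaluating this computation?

Evaluation trace:
get @ H1 ⇒ 6
put(6) @ H1 ⇒ s:=6
H0 returns 0
H1 returns (0, 6)
H2 returns ((0, 6), ())
H3 returns [((0, 6), ())]
= [((0, 6), ())]

Answer: [((0, 6), ())]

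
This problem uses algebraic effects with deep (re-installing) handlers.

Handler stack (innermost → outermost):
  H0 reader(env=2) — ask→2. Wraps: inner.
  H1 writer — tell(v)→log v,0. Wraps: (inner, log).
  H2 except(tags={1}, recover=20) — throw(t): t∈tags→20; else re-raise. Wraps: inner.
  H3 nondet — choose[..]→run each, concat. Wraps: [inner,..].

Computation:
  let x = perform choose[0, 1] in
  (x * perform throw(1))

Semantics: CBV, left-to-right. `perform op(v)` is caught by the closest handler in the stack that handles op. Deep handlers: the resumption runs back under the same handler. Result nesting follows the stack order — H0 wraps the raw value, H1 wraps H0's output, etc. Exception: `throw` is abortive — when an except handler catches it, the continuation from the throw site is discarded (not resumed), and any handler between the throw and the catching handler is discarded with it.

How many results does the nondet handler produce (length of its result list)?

Evaluation trace:
choose[0, 1] @ H3
  branch[0] choose=0:
    throw(1) @ H2 caught ⇒ 20
    H3 returns [20]
  branch[1] choose=1:
    throw(1) @ H2 caught ⇒ 20
    H3 returns [20]
= [20, 20]

Answer: 2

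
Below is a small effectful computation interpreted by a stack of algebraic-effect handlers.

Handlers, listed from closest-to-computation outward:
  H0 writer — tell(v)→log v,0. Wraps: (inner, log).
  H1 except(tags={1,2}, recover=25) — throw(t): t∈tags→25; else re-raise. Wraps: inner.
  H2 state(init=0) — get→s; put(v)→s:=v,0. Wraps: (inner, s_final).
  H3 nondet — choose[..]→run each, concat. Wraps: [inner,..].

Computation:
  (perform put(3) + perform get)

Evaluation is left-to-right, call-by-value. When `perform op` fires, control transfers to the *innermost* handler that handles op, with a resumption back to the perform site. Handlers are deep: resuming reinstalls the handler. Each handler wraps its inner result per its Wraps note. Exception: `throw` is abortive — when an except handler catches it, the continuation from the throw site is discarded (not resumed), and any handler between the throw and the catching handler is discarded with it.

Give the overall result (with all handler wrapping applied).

Working:
put(3) @ H2 ⇒ s:=3
get @ H2 ⇒ 3
H0 returns (3, ())
H1 returns (3, ())
H2 returns ((3, ()), 3)
H3 returns [((3, ()), 3)]
= [((3, ()), 3)]

Answer: [((3, ()), 3)]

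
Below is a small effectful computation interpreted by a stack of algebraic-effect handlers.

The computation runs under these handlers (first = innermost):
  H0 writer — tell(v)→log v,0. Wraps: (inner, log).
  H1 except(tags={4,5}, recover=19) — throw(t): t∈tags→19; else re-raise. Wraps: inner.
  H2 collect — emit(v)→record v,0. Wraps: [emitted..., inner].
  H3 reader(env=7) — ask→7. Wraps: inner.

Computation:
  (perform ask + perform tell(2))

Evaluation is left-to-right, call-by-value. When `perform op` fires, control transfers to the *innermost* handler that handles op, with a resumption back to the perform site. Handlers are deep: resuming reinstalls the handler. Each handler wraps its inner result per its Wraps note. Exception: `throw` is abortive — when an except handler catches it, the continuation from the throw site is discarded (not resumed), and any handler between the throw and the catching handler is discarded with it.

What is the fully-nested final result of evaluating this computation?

Answer: [(7, (2))]

Working:
ask @ H3 ⇒ 7
tell(2) @ H0 ⇒ log+=2
H0 returns (7, (2))
H1 returns (7, (2))
H2 returns [(7, (2))]
H3 returns [(7, (2))]
= [(7, (2))]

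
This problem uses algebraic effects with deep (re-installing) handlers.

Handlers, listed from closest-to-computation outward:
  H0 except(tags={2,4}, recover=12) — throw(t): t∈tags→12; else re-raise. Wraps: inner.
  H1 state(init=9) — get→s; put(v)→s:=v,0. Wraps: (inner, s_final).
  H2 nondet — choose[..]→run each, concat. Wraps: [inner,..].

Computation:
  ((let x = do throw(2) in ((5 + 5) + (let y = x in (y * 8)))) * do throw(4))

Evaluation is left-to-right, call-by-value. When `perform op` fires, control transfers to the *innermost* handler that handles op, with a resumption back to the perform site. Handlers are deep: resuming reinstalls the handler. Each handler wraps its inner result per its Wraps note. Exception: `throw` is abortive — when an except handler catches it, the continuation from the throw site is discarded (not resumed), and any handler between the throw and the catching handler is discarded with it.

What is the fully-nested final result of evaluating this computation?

Evaluation trace:
throw(2) @ H0 caught ⇒ 12
H1 returns (12, 9)
H2 returns [(12, 9)]
= [(12, 9)]

Answer: [(12, 9)]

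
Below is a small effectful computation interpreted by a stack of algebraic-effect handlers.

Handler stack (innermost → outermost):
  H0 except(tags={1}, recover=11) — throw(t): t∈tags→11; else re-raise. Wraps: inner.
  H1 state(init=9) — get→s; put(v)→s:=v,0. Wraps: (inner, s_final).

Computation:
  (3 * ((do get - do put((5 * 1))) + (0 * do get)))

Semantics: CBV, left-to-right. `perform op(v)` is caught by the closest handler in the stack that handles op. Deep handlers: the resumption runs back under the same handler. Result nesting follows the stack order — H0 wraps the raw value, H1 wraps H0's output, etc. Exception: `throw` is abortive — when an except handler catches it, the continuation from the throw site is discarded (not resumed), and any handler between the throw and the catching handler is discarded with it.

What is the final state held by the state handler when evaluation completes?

Answer: 5

Step-by-step:
get @ H1 ⇒ 9
put(5) @ H1 ⇒ s:=5
get @ H1 ⇒ 5
H0 returns 27
H1 returns (27, 5)
= (27, 5)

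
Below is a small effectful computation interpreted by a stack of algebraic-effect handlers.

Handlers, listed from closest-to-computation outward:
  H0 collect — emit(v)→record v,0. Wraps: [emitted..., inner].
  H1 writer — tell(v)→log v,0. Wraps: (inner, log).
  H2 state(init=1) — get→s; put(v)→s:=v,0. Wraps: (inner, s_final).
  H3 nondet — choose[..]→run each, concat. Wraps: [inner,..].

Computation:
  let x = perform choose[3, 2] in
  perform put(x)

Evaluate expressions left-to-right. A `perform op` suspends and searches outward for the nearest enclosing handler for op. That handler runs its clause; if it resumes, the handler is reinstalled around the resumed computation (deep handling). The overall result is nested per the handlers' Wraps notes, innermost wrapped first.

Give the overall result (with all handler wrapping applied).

Working:
choose[3, 2] @ H3
  branch[0] choose=3:
    put(3) @ H2 ⇒ s:=3
    H0 returns [0]
    H1 returns ([0], ())
    H2 returns (([0], ()), 3)
    H3 returns [(([0], ()), 3)]
  branch[1] choose=2:
    put(2) @ H2 ⇒ s:=2
    H0 returns [0]
    H1 returns ([0], ())
    H2 returns (([0], ()), 2)
    H3 returns [(([0], ()), 2)]
= [(([0], ()), 3), (([0], ()), 2)]

Answer: [(([0], ()), 3), (([0], ()), 2)]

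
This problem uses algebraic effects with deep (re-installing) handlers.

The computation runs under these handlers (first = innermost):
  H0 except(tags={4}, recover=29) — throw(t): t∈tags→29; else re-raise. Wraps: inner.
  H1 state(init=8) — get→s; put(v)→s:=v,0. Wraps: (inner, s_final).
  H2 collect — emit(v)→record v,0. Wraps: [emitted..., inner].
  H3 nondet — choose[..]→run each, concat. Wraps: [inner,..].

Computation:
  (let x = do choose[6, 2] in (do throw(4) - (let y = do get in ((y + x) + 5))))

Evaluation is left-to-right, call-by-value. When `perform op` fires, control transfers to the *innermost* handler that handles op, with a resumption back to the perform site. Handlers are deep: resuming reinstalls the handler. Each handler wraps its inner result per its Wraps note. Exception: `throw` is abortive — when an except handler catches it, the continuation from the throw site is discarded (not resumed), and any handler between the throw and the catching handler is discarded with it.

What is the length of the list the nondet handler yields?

Answer: 2

Working:
choose[6, 2] @ H3
  branch[0] choose=6:
    throw(4) @ H0 caught ⇒ 29
    H1 returns (29, 8)
    H2 returns [(29, 8)]
    H3 returns [[(29, 8)]]
  branch[1] choose=2:
    throw(4) @ H0 caught ⇒ 29
    H1 returns (29, 8)
    H2 returns [(29, 8)]
    H3 returns [[(29, 8)]]
= [[(29, 8)], [(29, 8)]]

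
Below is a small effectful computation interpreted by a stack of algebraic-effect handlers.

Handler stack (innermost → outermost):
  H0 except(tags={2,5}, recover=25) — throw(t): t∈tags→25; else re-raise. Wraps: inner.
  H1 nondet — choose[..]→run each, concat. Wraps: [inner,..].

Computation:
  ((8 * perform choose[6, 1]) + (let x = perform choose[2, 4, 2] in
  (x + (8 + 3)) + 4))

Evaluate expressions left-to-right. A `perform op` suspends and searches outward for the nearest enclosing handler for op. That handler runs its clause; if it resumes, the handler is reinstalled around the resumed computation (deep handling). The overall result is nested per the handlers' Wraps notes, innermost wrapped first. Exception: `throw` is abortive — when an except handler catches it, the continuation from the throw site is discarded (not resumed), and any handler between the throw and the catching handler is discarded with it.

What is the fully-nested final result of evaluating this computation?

Answer: [65, 67, 65, 25, 27, 25]

Working:
choose[6, 1] @ H1
  branch[0] choose=6:
    choose[2, 4, 2] @ H1
      branch[0] choose=2:
        H0 returns 65
        H1 returns [65]
      branch[1] choose=4:
        H0 returns 67
        H1 returns [67]
      branch[2] choose=2:
        H0 returns 65
        H1 returns [65]
  branch[1] choose=1:
    choose[2, 4, 2] @ H1
      branch[0] choose=2:
        H0 returns 25
        H1 returns [25]
      branch[1] choose=4:
        H0 returns 27
        H1 returns [27]
      branch[2] choose=2:
        H0 returns 25
        H1 returns [25]
= [65, 67, 65, 25, 27, 25]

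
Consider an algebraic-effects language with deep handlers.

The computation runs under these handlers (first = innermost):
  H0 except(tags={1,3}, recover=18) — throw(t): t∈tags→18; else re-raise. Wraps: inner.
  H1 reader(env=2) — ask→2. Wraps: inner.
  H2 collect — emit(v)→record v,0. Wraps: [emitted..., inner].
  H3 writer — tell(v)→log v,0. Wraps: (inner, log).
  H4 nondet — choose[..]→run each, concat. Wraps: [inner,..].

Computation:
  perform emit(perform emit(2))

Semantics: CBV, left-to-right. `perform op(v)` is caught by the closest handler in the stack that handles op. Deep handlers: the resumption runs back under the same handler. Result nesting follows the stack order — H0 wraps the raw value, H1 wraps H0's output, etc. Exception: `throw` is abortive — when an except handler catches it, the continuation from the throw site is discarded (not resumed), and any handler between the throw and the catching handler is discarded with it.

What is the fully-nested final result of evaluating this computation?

Answer: [([2, 0, 0], ())]

Evaluation trace:
emit(2) @ H2 ⇒ out+=2
emit(0) @ H2 ⇒ out+=0
H0 returns 0
H1 returns 0
H2 returns [2, 0, 0]
H3 returns ([2, 0, 0], ())
H4 returns [([2, 0, 0], ())]
= [([2, 0, 0], ())]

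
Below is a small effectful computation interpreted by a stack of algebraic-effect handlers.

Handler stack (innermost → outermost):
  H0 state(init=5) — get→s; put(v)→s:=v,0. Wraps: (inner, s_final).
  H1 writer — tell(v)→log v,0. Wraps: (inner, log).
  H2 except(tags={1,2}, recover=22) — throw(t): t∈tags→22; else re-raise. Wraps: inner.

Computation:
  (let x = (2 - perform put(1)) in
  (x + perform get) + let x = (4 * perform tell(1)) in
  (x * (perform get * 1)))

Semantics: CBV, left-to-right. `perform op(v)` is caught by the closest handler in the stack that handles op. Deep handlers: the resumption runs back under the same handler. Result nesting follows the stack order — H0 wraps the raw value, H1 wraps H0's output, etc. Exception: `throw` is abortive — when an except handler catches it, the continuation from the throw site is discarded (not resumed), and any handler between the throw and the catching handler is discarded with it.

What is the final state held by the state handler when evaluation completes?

Step-by-step:
put(1) @ H0 ⇒ s:=1
get @ H0 ⇒ 1
tell(1) @ H1 ⇒ log+=1
get @ H0 ⇒ 1
H0 returns (3, 1)
H1 returns ((3, 1), (1))
H2 returns ((3, 1), (1))
= ((3, 1), (1))

Answer: 1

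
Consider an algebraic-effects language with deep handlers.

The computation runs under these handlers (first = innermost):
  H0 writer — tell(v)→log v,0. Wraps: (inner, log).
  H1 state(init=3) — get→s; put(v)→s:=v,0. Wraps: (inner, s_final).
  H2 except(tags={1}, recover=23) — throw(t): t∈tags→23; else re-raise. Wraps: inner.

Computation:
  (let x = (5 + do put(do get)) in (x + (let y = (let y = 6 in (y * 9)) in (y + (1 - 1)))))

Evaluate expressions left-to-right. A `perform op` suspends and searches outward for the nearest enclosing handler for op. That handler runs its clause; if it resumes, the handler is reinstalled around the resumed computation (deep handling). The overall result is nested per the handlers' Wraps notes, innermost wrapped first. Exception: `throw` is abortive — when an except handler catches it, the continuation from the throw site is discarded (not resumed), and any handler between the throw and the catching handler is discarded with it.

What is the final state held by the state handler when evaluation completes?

Answer: 3

Step-by-step:
get @ H1 ⇒ 3
put(3) @ H1 ⇒ s:=3
H0 returns (59, ())
H1 returns ((59, ()), 3)
H2 returns ((59, ()), 3)
= ((59, ()), 3)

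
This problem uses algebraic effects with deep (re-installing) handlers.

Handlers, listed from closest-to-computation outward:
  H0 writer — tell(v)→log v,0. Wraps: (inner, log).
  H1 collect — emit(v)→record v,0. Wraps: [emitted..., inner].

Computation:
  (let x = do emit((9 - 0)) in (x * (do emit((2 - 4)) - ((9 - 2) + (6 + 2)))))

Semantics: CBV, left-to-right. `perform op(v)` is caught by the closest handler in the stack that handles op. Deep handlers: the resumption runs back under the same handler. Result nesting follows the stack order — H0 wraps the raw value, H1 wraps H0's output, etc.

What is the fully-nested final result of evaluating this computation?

Working:
emit(9) @ H1 ⇒ out+=9
emit(-2) @ H1 ⇒ out+=-2
H0 returns (0, ())
H1 returns [9, -2, (0, ())]
= [9, -2, (0, ())]

Answer: [9, -2, (0, ())]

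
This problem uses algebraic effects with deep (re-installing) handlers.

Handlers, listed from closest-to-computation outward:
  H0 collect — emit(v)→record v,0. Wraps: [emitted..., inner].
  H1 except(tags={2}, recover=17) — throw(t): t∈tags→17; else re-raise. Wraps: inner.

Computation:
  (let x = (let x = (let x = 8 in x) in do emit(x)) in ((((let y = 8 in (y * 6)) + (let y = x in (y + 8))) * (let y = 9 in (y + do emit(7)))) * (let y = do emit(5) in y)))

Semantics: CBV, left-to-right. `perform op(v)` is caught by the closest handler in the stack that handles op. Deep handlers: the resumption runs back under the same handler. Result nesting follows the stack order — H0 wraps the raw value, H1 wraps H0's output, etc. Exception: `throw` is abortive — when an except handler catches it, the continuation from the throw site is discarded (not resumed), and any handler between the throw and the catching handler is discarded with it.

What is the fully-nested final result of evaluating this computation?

Answer: [8, 7, 5, 0]

Evaluation trace:
emit(8) @ H0 ⇒ out+=8
emit(7) @ H0 ⇒ out+=7
emit(5) @ H0 ⇒ out+=5
H0 returns [8, 7, 5, 0]
H1 returns [8, 7, 5, 0]
= [8, 7, 5, 0]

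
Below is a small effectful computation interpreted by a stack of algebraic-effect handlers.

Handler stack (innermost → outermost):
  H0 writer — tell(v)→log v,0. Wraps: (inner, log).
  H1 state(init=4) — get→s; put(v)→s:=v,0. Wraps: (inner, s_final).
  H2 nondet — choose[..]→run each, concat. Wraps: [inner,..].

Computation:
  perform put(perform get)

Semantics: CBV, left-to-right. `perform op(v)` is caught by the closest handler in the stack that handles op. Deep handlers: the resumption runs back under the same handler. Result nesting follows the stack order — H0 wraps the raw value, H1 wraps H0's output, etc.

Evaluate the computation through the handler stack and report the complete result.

Answer: [((0, ()), 4)]

Working:
get @ H1 ⇒ 4
put(4) @ H1 ⇒ s:=4
H0 returns (0, ())
H1 returns ((0, ()), 4)
H2 returns [((0, ()), 4)]
= [((0, ()), 4)]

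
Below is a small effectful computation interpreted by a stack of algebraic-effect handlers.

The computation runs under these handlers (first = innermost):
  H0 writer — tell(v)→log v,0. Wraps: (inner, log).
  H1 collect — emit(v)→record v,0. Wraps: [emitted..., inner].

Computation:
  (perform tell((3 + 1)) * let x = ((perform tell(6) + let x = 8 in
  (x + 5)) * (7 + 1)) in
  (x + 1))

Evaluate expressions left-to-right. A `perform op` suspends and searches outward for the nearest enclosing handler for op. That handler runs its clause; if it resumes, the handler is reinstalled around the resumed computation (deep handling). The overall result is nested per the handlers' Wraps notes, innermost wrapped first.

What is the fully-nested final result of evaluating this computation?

Step-by-step:
tell(4) @ H0 ⇒ log+=4
tell(6) @ H0 ⇒ log+=6
H0 returns (0, (4, 6))
H1 returns [(0, (4, 6))]
= [(0, (4, 6))]

Answer: [(0, (4, 6))]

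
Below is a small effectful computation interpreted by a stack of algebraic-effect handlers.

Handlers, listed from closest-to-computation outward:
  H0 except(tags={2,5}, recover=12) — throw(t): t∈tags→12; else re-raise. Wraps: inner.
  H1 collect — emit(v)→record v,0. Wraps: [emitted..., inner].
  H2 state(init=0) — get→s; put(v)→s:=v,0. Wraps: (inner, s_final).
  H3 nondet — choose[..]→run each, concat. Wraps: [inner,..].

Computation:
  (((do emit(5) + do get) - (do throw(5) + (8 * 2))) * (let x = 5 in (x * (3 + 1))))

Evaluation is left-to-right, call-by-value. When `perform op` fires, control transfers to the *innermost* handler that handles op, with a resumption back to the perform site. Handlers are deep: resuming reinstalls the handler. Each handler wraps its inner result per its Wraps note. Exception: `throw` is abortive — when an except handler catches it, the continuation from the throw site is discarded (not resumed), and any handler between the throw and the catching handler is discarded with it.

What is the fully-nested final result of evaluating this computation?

Evaluation trace:
emit(5) @ H1 ⇒ out+=5
get @ H2 ⇒ 0
throw(5) @ H0 caught ⇒ 12
H1 returns [5, 12]
H2 returns ([5, 12], 0)
H3 returns [([5, 12], 0)]
= [([5, 12], 0)]

Answer: [([5, 12], 0)]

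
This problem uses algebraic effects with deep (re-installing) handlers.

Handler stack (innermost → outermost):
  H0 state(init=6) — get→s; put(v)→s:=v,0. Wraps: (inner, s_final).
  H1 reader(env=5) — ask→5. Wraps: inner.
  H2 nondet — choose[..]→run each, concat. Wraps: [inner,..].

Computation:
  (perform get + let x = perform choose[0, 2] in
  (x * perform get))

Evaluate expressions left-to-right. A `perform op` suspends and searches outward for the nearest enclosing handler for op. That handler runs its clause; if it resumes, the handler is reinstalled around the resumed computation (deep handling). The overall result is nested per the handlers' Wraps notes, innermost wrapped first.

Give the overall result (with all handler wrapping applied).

Working:
get @ H0 ⇒ 6
choose[0, 2] @ H2
  branch[0] choose=0:
    get @ H0 ⇒ 6
    H0 returns (6, 6)
    H1 returns (6, 6)
    H2 returns [(6, 6)]
  branch[1] choose=2:
    get @ H0 ⇒ 6
    H0 returns (18, 6)
    H1 returns (18, 6)
    H2 returns [(18, 6)]
= [(6, 6), (18, 6)]

Answer: [(6, 6), (18, 6)]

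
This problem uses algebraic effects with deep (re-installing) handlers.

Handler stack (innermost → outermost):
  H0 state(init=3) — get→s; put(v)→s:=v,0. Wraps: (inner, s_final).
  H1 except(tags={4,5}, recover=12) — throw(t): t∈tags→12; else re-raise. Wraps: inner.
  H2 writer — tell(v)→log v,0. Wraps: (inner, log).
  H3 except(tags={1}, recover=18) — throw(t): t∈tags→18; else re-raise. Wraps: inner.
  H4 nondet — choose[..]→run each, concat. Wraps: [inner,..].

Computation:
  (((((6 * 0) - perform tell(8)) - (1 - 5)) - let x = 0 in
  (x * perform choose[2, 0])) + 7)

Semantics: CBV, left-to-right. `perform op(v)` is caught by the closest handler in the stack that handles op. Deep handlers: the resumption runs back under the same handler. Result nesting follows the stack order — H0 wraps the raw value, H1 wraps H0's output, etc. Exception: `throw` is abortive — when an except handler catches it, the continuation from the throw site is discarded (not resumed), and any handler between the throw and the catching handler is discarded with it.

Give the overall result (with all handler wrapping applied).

Answer: [((11, 3), (8)), ((11, 3), (8))]

Working:
tell(8) @ H2 ⇒ log+=8
choose[2, 0] @ H4
  branch[0] choose=2:
    H0 returns (11, 3)
    H1 returns (11, 3)
    H2 returns ((11, 3), (8))
    H3 returns ((11, 3), (8))
    H4 returns [((11, 3), (8))]
  branch[1] choose=0:
    H0 returns (11, 3)
    H1 returns (11, 3)
    H2 returns ((11, 3), (8))
    H3 returns ((11, 3), (8))
    H4 returns [((11, 3), (8))]
= [((11, 3), (8)), ((11, 3), (8))]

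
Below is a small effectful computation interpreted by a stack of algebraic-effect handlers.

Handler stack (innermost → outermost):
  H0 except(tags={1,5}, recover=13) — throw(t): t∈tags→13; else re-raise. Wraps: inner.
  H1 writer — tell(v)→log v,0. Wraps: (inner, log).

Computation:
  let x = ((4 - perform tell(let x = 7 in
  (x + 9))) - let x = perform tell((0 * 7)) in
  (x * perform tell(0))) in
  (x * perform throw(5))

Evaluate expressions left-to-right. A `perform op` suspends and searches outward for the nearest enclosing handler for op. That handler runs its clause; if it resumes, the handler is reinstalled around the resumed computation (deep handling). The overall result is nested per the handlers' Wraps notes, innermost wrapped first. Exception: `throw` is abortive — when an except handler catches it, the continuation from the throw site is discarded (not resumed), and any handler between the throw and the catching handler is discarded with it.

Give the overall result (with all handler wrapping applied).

Step-by-step:
tell(16) @ H1 ⇒ log+=16
tell(0) @ H1 ⇒ log+=0
tell(0) @ H1 ⇒ log+=0
throw(5) @ H0 caught ⇒ 13
H1 returns (13, (16, 0, 0))
= (13, (16, 0, 0))

Answer: (13, (16, 0, 0))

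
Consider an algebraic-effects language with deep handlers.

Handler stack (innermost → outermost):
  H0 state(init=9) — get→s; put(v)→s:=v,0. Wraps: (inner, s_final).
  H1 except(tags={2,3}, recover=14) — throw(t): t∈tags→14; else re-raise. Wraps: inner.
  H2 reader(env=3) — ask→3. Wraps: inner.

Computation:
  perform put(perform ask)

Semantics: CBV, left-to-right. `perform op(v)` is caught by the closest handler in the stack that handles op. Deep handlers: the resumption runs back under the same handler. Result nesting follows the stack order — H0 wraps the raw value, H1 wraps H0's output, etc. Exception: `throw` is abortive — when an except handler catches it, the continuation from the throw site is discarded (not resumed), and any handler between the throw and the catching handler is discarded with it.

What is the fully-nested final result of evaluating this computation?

Working:
ask @ H2 ⇒ 3
put(3) @ H0 ⇒ s:=3
H0 returns (0, 3)
H1 returns (0, 3)
H2 returns (0, 3)
= (0, 3)

Answer: (0, 3)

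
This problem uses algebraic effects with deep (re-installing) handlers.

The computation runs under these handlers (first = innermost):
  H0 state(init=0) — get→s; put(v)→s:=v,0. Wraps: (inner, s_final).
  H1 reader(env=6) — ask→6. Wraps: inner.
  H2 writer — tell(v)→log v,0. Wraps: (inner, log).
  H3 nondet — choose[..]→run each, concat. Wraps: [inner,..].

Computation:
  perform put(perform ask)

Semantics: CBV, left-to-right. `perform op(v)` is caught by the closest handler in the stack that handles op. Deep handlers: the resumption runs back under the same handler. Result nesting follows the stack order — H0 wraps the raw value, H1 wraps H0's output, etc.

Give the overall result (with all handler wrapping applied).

Step-by-step:
ask @ H1 ⇒ 6
put(6) @ H0 ⇒ s:=6
H0 returns (0, 6)
H1 returns (0, 6)
H2 returns ((0, 6), ())
H3 returns [((0, 6), ())]
= [((0, 6), ())]

Answer: [((0, 6), ())]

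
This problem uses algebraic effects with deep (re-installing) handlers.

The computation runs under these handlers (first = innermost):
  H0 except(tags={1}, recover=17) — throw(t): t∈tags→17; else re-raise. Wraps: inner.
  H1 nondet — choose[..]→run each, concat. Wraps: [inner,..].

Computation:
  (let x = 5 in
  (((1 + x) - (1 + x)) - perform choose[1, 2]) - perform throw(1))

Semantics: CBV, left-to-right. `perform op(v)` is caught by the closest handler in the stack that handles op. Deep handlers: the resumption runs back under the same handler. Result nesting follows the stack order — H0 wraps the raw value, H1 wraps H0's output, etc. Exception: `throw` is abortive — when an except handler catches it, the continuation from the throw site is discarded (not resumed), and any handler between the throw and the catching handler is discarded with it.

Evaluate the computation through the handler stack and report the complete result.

Step-by-step:
choose[1, 2] @ H1
  branch[0] choose=1:
    throw(1) @ H0 caught ⇒ 17
    H1 returns [17]
  branch[1] choose=2:
    throw(1) @ H0 caught ⇒ 17
    H1 returns [17]
= [17, 17]

Answer: [17, 17]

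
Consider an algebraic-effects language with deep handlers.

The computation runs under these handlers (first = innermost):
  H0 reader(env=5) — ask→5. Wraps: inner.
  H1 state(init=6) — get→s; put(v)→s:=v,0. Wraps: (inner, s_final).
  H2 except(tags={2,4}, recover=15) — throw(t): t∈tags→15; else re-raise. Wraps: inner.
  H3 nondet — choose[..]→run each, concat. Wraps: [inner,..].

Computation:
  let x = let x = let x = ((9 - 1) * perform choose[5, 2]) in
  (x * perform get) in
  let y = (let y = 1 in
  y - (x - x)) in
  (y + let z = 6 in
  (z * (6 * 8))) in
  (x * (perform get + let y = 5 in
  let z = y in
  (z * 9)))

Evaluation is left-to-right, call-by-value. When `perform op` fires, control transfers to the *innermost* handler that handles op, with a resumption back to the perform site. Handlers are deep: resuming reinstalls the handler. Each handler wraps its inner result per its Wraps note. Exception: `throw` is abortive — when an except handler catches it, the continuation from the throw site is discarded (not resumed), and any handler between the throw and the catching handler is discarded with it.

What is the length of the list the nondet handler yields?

Answer: 2

Evaluation trace:
choose[5, 2] @ H3
  branch[0] choose=5:
    get @ H1 ⇒ 6
    get @ H1 ⇒ 6
    H0 returns 14739
    H1 returns (14739, 6)
    H2 returns (14739, 6)
    H3 returns [(14739, 6)]
  branch[1] choose=2:
    get @ H1 ⇒ 6
    get @ H1 ⇒ 6
    H0 returns 14739
    H1 returns (14739, 6)
    H2 returns (14739, 6)
    H3 returns [(14739, 6)]
= [(14739, 6), (14739, 6)]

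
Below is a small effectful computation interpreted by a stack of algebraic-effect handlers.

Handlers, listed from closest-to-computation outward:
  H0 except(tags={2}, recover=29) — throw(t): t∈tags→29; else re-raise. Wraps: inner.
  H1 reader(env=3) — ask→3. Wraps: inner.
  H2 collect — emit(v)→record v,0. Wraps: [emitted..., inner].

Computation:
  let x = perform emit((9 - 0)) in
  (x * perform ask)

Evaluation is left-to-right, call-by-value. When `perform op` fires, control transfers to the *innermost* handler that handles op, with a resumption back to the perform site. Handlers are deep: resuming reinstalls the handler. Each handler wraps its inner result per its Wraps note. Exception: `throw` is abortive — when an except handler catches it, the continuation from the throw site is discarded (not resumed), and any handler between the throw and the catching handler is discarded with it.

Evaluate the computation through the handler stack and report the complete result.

Step-by-step:
emit(9) @ H2 ⇒ out+=9
ask @ H1 ⇒ 3
H0 returns 0
H1 returns 0
H2 returns [9, 0]
= [9, 0]

Answer: [9, 0]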